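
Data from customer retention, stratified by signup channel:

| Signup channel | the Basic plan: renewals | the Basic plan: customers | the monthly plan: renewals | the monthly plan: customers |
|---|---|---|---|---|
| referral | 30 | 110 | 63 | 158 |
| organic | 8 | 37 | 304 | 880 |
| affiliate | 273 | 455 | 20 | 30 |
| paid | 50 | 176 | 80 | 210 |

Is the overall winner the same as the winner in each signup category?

No

Referral: the Basic plan 30/110 = 27.3%, the monthly plan 63/158 = 39.9% → the monthly plan
Organic: the Basic plan 8/37 = 21.6%, the monthly plan 304/880 = 34.5% → the monthly plan
Affiliate: the Basic plan 273/455 = 60.0%, the monthly plan 20/30 = 66.7% → the monthly plan
Paid: the Basic plan 50/176 = 28.4%, the monthly plan 80/210 = 38.1% → the monthly plan
Overall: the Basic plan 361/778 = 46.4%, the monthly plan 467/1278 = 36.5% → the Basic plan
The monthly plan wins each signup group but the Basic plan wins overall — the comparison reverses. The monthly plan's customers skew toward organic, which has a lower base rate.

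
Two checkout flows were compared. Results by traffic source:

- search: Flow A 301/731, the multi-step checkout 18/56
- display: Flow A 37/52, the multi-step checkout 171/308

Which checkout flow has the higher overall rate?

the multi-step checkout

Search: Flow A 301/731 = 41.2%, the multi-step checkout 18/56 = 32.1% → Flow A
Display: Flow A 37/52 = 71.2%, the multi-step checkout 171/308 = 55.5% → Flow A
Overall: Flow A 338/783 = 43.2%, the multi-step checkout 189/364 = 51.9% → the multi-step checkout
(Flow A wins every traffic group but the multi-step checkout wins overall — Flow A's sessions skew toward the low-rate search group.)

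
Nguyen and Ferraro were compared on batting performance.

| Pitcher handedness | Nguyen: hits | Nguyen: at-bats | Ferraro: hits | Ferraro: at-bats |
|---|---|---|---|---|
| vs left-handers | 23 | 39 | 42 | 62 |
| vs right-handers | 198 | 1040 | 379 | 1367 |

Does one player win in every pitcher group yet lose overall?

Vs left-handers: Nguyen 23/39 = 59.0%, Ferraro 42/62 = 67.7% → Ferraro
Vs right-handers: Nguyen 198/1040 = 19.0%, Ferraro 379/1367 = 27.7% → Ferraro
Overall: Nguyen 221/1079 = 20.5%, Ferraro 421/1429 = 29.5% → Ferraro
Ferraro wins overall and in every pitcher group — no reversal.

No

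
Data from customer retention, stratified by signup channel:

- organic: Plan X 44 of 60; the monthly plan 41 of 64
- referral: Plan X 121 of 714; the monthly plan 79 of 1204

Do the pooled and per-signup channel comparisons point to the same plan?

Yes

Organic: Plan X 44/60 = 73.3%, the monthly plan 41/64 = 64.1% → Plan X
Referral: Plan X 121/714 = 16.9%, the monthly plan 79/1204 = 6.6% → Plan X
Overall: Plan X 165/774 = 21.3%, the monthly plan 120/1268 = 9.5% → Plan X
Plan X wins overall and in every signup group — no reversal.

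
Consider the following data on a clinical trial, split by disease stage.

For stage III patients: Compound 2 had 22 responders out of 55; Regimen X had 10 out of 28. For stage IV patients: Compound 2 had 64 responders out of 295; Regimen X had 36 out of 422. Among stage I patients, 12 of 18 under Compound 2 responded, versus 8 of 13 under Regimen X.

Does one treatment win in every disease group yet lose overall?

Stage III: Compound 2 22/55 = 40.0%, Regimen X 10/28 = 35.7% → Compound 2
Stage IV: Compound 2 64/295 = 21.7%, Regimen X 36/422 = 8.5% → Compound 2
Stage I: Compound 2 12/18 = 66.7%, Regimen X 8/13 = 61.5% → Compound 2
Overall: Compound 2 98/368 = 26.6%, Regimen X 54/463 = 11.7% → Compound 2
Compound 2 wins overall and in every disease group — no reversal.

No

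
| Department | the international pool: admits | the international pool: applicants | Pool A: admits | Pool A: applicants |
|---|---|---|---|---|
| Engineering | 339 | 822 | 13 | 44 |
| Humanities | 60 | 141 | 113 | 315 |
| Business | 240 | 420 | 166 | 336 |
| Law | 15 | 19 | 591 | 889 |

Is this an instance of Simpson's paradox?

Yes

Engineering: the international pool 339/822 = 41.2%, Pool A 13/44 = 29.5% → the international pool
Humanities: the international pool 60/141 = 42.6%, Pool A 113/315 = 35.9% → the international pool
Business: the international pool 240/420 = 57.1%, Pool A 166/336 = 49.4% → the international pool
Law: the international pool 15/19 = 78.9%, Pool A 591/889 = 66.5% → the international pool
Overall: the international pool 654/1402 = 46.6%, Pool A 883/1584 = 55.7% → Pool A
The international pool wins each department group but Pool A wins overall — the comparison reverses. The international pool's applicants skew toward Engineering, which has a lower base rate.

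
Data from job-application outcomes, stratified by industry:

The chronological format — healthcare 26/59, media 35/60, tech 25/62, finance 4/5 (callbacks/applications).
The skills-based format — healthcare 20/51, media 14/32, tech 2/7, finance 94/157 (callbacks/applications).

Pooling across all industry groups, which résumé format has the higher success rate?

Healthcare: the chronological format 26/59 = 44.1%, the skills-based format 20/51 = 39.2% → the chronological format
Media: the chronological format 35/60 = 58.3%, the skills-based format 14/32 = 43.8% → the chronological format
Tech: the chronological format 25/62 = 40.3%, the skills-based format 2/7 = 28.6% → the chronological format
Finance: the chronological format 4/5 = 80.0%, the skills-based format 94/157 = 59.9% → the chronological format
Overall: the chronological format 90/186 = 48.4%, the skills-based format 130/247 = 52.6% → the skills-based format
(The chronological format wins every industry group but the skills-based format wins overall — the chronological format's applications skew toward the low-rate tech group.)

the skills-based format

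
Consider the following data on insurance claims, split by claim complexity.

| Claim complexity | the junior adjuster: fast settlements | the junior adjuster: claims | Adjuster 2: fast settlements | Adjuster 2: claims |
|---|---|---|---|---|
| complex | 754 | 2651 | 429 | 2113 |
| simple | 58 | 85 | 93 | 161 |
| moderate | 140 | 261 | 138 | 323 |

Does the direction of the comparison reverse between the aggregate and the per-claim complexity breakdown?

Complex: the junior adjuster 754/2651 = 28.4%, Adjuster 2 429/2113 = 20.3% → the junior adjuster
Simple: the junior adjuster 58/85 = 68.2%, Adjuster 2 93/161 = 57.8% → the junior adjuster
Moderate: the junior adjuster 140/261 = 53.6%, Adjuster 2 138/323 = 42.7% → the junior adjuster
Overall: the junior adjuster 952/2997 = 31.8%, Adjuster 2 660/2597 = 25.4% → the junior adjuster
The junior adjuster wins overall and in every claim group — no reversal.

No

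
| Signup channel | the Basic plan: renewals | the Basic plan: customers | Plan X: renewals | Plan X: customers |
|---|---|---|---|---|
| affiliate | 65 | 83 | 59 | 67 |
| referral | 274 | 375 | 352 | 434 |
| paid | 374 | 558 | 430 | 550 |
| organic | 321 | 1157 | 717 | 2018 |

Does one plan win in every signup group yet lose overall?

Affiliate: the Basic plan 65/83 = 78.3%, Plan X 59/67 = 88.1% → Plan X
Referral: the Basic plan 274/375 = 73.1%, Plan X 352/434 = 81.1% → Plan X
Paid: the Basic plan 374/558 = 67.0%, Plan X 430/550 = 78.2% → Plan X
Organic: the Basic plan 321/1157 = 27.7%, Plan X 717/2018 = 35.5% → Plan X
Overall: the Basic plan 1034/2173 = 47.6%, Plan X 1558/3069 = 50.8% → Plan X
Plan X wins overall and in every signup group — no reversal.

No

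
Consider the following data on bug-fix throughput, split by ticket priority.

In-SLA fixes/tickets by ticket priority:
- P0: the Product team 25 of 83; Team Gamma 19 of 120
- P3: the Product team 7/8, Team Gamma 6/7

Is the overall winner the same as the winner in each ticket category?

Yes

P0: the Product team 25/83 = 30.1%, Team Gamma 19/120 = 15.8% → the Product team
P3: the Product team 7/8 = 87.5%, Team Gamma 6/7 = 85.7% → the Product team
Overall: the Product team 32/91 = 35.2%, Team Gamma 25/127 = 19.7% → the Product team
The Product team wins overall and in every ticket group — no reversal.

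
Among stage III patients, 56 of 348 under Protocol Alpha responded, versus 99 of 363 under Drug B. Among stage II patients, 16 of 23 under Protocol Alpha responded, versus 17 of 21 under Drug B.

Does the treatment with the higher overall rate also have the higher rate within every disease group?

Stage III: Protocol Alpha 56/348 = 16.1%, Drug B 99/363 = 27.3% → Drug B
Stage II: Protocol Alpha 16/23 = 69.6%, Drug B 17/21 = 81.0% → Drug B
Overall: Protocol Alpha 72/371 = 19.4%, Drug B 116/384 = 30.2% → Drug B
Drug B wins overall and in every disease group — no reversal.

Yes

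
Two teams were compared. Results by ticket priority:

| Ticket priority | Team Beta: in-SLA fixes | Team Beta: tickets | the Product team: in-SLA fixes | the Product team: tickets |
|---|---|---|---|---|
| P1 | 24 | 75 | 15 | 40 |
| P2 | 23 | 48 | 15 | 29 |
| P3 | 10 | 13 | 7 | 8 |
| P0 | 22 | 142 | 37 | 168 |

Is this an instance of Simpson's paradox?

No

P1: Team Beta 24/75 = 32.0%, the Product team 15/40 = 37.5% → the Product team
P2: Team Beta 23/48 = 47.9%, the Product team 15/29 = 51.7% → the Product team
P3: Team Beta 10/13 = 76.9%, the Product team 7/8 = 87.5% → the Product team
P0: Team Beta 22/142 = 15.5%, the Product team 37/168 = 22.0% → the Product team
Overall: Team Beta 79/278 = 28.4%, the Product team 74/245 = 30.2% → the Product team
The Product team wins overall and in every ticket group — no reversal.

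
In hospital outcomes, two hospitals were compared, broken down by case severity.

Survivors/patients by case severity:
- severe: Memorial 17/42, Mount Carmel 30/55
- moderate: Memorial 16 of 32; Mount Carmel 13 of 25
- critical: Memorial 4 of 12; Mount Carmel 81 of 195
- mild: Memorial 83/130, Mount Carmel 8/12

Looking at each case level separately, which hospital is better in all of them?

Mount Carmel

Severe: Memorial 17/42 = 40.5%, Mount Carmel 30/55 = 54.5% → Mount Carmel
Moderate: Memorial 16/32 = 50.0%, Mount Carmel 13/25 = 52.0% → Mount Carmel
Critical: Memorial 4/12 = 33.3%, Mount Carmel 81/195 = 41.5% → Mount Carmel
Mild: Memorial 83/130 = 63.8%, Mount Carmel 8/12 = 66.7% → Mount Carmel
Mount Carmel has the higher rate in all 4 groups.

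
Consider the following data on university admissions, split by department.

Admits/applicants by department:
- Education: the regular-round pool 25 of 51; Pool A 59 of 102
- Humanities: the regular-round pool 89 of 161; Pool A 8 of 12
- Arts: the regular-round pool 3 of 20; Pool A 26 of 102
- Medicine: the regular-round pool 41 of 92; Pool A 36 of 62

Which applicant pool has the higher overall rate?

the regular-round pool

Education: the regular-round pool 25/51 = 49.0%, Pool A 59/102 = 57.8% → Pool A
Humanities: the regular-round pool 89/161 = 55.3%, Pool A 8/12 = 66.7% → Pool A
Arts: the regular-round pool 3/20 = 15.0%, Pool A 26/102 = 25.5% → Pool A
Medicine: the regular-round pool 41/92 = 44.6%, Pool A 36/62 = 58.1% → Pool A
Overall: the regular-round pool 158/324 = 48.8%, Pool A 129/278 = 46.4% → the regular-round pool
(Pool A wins every department group but the regular-round pool wins overall — Pool A's applicants skew toward the low-rate Arts group.)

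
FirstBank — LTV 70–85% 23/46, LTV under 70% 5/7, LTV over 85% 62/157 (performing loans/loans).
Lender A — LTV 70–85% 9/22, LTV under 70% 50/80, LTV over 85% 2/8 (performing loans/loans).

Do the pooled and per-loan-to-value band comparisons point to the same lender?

No

LTV 70–85%: FirstBank 23/46 = 50.0%, Lender A 9/22 = 40.9% → FirstBank
LTV under 70%: FirstBank 5/7 = 71.4%, Lender A 50/80 = 62.5% → FirstBank
LTV over 85%: FirstBank 62/157 = 39.5%, Lender A 2/8 = 25.0% → FirstBank
Overall: FirstBank 90/210 = 42.9%, Lender A 61/110 = 55.5% → Lender A
FirstBank wins each loan-to-value group but Lender A wins overall — the comparison reverses. FirstBank's loans skew toward LTV over 85%, which has a lower base rate.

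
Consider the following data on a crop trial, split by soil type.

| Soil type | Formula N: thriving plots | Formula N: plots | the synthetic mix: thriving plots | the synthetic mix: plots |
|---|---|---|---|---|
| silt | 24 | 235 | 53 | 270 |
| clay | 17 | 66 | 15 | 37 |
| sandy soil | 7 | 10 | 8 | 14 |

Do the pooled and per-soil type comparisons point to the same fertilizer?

No

Silt: Formula N 24/235 = 10.2%, the synthetic mix 53/270 = 19.6% → the synthetic mix
Clay: Formula N 17/66 = 25.8%, the synthetic mix 15/37 = 40.5% → the synthetic mix
Sandy soil: Formula N 7/10 = 70.0%, the synthetic mix 8/14 = 57.1% → Formula N
Overall: Formula N 48/311 = 15.4%, the synthetic mix 76/321 = 23.7% → the synthetic mix
Neither sweeps: Formula N wins 1 of 3 groups, the synthetic mix wins 2. The synthetic mix wins overall but not every group — no Simpson reversal.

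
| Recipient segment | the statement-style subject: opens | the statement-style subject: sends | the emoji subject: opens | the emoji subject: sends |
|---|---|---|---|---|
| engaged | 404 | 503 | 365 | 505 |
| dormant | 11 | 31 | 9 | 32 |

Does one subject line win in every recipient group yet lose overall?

Engaged: the statement-style subject 404/503 = 80.3%, the emoji subject 365/505 = 72.3% → the statement-style subject
Dormant: the statement-style subject 11/31 = 35.5%, the emoji subject 9/32 = 28.1% → the statement-style subject
Overall: the statement-style subject 415/534 = 77.7%, the emoji subject 374/537 = 69.6% → the statement-style subject
The statement-style subject wins overall and in every recipient group — no reversal.

No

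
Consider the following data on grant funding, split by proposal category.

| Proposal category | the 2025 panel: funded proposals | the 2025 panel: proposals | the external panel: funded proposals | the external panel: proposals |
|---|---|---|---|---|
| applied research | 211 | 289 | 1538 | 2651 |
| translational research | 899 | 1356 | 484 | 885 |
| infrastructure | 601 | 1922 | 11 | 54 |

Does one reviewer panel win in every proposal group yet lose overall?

Applied research: the 2025 panel 211/289 = 73.0%, the external panel 1538/2651 = 58.0% → the 2025 panel
Translational research: the 2025 panel 899/1356 = 66.3%, the external panel 484/885 = 54.7% → the 2025 panel
Infrastructure: the 2025 panel 601/1922 = 31.3%, the external panel 11/54 = 20.4% → the 2025 panel
Overall: the 2025 panel 1711/3567 = 48.0%, the external panel 2033/3590 = 56.6% → the external panel
The 2025 panel wins each proposal group but the external panel wins overall — the comparison reverses. The 2025 panel's proposals skew toward infrastructure, which has a lower base rate.

Yes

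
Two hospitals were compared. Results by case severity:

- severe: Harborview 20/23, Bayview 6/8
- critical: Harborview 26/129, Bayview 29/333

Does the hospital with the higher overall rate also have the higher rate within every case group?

Yes

Severe: Harborview 20/23 = 87.0%, Bayview 6/8 = 75.0% → Harborview
Critical: Harborview 26/129 = 20.2%, Bayview 29/333 = 8.7% → Harborview
Overall: Harborview 46/152 = 30.3%, Bayview 35/341 = 10.3% → Harborview
Harborview wins overall and in every case group — no reversal.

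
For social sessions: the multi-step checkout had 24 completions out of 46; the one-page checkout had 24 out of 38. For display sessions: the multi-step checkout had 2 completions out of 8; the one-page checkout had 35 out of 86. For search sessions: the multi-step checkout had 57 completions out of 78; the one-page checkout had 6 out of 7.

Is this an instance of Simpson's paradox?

Social: the multi-step checkout 24/46 = 52.2%, the one-page checkout 24/38 = 63.2% → the one-page checkout
Display: the multi-step checkout 2/8 = 25.0%, the one-page checkout 35/86 = 40.7% → the one-page checkout
Search: the multi-step checkout 57/78 = 73.1%, the one-page checkout 6/7 = 85.7% → the one-page checkout
Overall: the multi-step checkout 83/132 = 62.9%, the one-page checkout 65/131 = 49.6% → the multi-step checkout
The one-page checkout wins each traffic group but the multi-step checkout wins overall — the comparison reverses. The one-page checkout's sessions skew toward display, which has a lower base rate.

Yes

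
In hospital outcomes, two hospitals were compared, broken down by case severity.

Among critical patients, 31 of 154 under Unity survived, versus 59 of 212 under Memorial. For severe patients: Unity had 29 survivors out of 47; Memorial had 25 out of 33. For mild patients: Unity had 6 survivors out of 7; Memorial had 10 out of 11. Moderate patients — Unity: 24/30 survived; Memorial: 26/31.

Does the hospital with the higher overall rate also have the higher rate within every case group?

Critical: Unity 31/154 = 20.1%, Memorial 59/212 = 27.8% → Memorial
Severe: Unity 29/47 = 61.7%, Memorial 25/33 = 75.8% → Memorial
Mild: Unity 6/7 = 85.7%, Memorial 10/11 = 90.9% → Memorial
Moderate: Unity 24/30 = 80.0%, Memorial 26/31 = 83.9% → Memorial
Overall: Unity 90/238 = 37.8%, Memorial 120/287 = 41.8% → Memorial
Memorial wins overall and in every case group — no reversal.

Yes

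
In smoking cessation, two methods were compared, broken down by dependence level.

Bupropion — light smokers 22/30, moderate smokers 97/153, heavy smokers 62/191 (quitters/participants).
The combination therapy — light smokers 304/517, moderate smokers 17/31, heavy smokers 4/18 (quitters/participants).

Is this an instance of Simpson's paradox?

Light smokers: bupropion 22/30 = 73.3%, the combination therapy 304/517 = 58.8% → bupropion
Moderate smokers: bupropion 97/153 = 63.4%, the combination therapy 17/31 = 54.8% → bupropion
Heavy smokers: bupropion 62/191 = 32.5%, the combination therapy 4/18 = 22.2% → bupropion
Overall: bupropion 181/374 = 48.4%, the combination therapy 325/566 = 57.4% → the combination therapy
Bupropion wins each dependence group but the combination therapy wins overall — the comparison reverses. Bupropion's participants skew toward heavy smokers, which has a lower base rate.

Yes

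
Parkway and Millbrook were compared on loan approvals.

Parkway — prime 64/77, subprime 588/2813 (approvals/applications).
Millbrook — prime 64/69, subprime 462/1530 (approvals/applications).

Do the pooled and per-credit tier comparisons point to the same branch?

Prime: Parkway 64/77 = 83.1%, Millbrook 64/69 = 92.8% → Millbrook
Subprime: Parkway 588/2813 = 20.9%, Millbrook 462/1530 = 30.2% → Millbrook
Overall: Parkway 652/2890 = 22.6%, Millbrook 526/1599 = 32.9% → Millbrook
Millbrook wins overall and in every credit group — no reversal.

Yes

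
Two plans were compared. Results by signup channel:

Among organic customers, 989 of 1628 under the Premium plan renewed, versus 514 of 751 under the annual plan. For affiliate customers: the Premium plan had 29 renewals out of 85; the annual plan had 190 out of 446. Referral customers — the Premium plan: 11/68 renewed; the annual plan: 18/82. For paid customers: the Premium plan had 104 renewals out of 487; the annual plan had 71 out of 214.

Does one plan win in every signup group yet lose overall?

No

Organic: the Premium plan 989/1628 = 60.7%, the annual plan 514/751 = 68.4% → the annual plan
Affiliate: the Premium plan 29/85 = 34.1%, the annual plan 190/446 = 42.6% → the annual plan
Referral: the Premium plan 11/68 = 16.2%, the annual plan 18/82 = 22.0% → the annual plan
Paid: the Premium plan 104/487 = 21.4%, the annual plan 71/214 = 33.2% → the annual plan
Overall: the Premium plan 1133/2268 = 50.0%, the annual plan 793/1493 = 53.1% → the annual plan
The annual plan wins overall and in every signup group — no reversal.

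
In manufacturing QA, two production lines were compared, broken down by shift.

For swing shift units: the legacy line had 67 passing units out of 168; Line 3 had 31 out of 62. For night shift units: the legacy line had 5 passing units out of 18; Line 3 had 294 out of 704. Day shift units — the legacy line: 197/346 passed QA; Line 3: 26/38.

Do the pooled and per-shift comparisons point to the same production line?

No

Swing shift: the legacy line 67/168 = 39.9%, Line 3 31/62 = 50.0% → Line 3
Night shift: the legacy line 5/18 = 27.8%, Line 3 294/704 = 41.8% → Line 3
Day shift: the legacy line 197/346 = 56.9%, Line 3 26/38 = 68.4% → Line 3
Overall: the legacy line 269/532 = 50.6%, Line 3 351/804 = 43.7% → the legacy line
Line 3 wins each shift group but the legacy line wins overall — the comparison reverses. Line 3's units skew toward night shift, which has a lower base rate.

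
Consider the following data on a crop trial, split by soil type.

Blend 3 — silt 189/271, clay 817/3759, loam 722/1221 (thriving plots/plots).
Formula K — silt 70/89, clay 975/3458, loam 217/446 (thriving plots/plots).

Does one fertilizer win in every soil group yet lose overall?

Silt: Blend 3 189/271 = 69.7%, Formula K 70/89 = 78.7% → Formula K
Clay: Blend 3 817/3759 = 21.7%, Formula K 975/3458 = 28.2% → Formula K
Loam: Blend 3 722/1221 = 59.1%, Formula K 217/446 = 48.7% → Blend 3
Overall: Blend 3 1728/5251 = 32.9%, Formula K 1262/3993 = 31.6% → Blend 3
Neither sweeps: Blend 3 wins 1 of 3 groups, Formula K wins 2. Blend 3 wins overall but not every group — no Simpson reversal.

No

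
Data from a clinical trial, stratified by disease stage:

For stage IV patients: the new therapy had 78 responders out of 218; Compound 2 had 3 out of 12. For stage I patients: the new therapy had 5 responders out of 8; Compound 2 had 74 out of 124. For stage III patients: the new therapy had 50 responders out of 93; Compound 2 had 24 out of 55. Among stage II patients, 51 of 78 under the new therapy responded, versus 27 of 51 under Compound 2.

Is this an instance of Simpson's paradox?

Yes

Stage IV: the new therapy 78/218 = 35.8%, Compound 2 3/12 = 25.0% → the new therapy
Stage I: the new therapy 5/8 = 62.5%, Compound 2 74/124 = 59.7% → the new therapy
Stage III: the new therapy 50/93 = 53.8%, Compound 2 24/55 = 43.6% → the new therapy
Stage II: the new therapy 51/78 = 65.4%, Compound 2 27/51 = 52.9% → the new therapy
Overall: the new therapy 184/397 = 46.3%, Compound 2 128/242 = 52.9% → Compound 2
The new therapy wins each disease group but Compound 2 wins overall — the comparison reverses. The new therapy's patients skew toward stage IV, which has a lower base rate.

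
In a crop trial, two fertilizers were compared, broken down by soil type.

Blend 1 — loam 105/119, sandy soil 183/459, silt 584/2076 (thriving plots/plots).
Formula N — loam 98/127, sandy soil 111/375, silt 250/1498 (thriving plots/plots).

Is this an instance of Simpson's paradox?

No

Loam: Blend 1 105/119 = 88.2%, Formula N 98/127 = 77.2% → Blend 1
Sandy soil: Blend 1 183/459 = 39.9%, Formula N 111/375 = 29.6% → Blend 1
Silt: Blend 1 584/2076 = 28.1%, Formula N 250/1498 = 16.7% → Blend 1
Overall: Blend 1 872/2654 = 32.9%, Formula N 459/2000 = 22.9% → Blend 1
Blend 1 wins overall and in every soil group — no reversal.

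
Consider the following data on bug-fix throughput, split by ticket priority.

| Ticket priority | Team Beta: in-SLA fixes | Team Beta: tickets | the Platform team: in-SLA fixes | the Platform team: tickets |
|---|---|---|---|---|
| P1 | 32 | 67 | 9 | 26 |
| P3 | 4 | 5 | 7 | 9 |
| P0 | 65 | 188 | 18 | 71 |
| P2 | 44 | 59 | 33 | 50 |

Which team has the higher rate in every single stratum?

Team Beta

P1: Team Beta 32/67 = 47.8%, the Platform team 9/26 = 34.6% → Team Beta
P3: Team Beta 4/5 = 80.0%, the Platform team 7/9 = 77.8% → Team Beta
P0: Team Beta 65/188 = 34.6%, the Platform team 18/71 = 25.4% → Team Beta
P2: Team Beta 44/59 = 74.6%, the Platform team 33/50 = 66.0% → Team Beta
Team Beta has the higher rate in all 4 groups.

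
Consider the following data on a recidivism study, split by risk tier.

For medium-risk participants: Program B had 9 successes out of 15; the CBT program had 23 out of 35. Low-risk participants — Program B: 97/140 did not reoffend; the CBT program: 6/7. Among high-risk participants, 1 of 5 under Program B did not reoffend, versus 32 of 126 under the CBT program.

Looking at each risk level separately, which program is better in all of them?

the CBT program

Medium-risk: Program B 9/15 = 60.0%, the CBT program 23/35 = 65.7% → the CBT program
Low-risk: Program B 97/140 = 69.3%, the CBT program 6/7 = 85.7% → the CBT program
High-risk: Program B 1/5 = 20.0%, the CBT program 32/126 = 25.4% → the CBT program
The CBT program has the higher rate in all 3 groups.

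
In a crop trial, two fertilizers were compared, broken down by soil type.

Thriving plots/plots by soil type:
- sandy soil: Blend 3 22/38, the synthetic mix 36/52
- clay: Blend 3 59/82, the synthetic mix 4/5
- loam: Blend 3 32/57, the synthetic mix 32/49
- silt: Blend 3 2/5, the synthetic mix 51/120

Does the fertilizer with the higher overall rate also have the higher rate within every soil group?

Sandy soil: Blend 3 22/38 = 57.9%, the synthetic mix 36/52 = 69.2% → the synthetic mix
Clay: Blend 3 59/82 = 72.0%, the synthetic mix 4/5 = 80.0% → the synthetic mix
Loam: Blend 3 32/57 = 56.1%, the synthetic mix 32/49 = 65.3% → the synthetic mix
Silt: Blend 3 2/5 = 40.0%, the synthetic mix 51/120 = 42.5% → the synthetic mix
Overall: Blend 3 115/182 = 63.2%, the synthetic mix 123/226 = 54.4% → Blend 3
The synthetic mix wins each soil group but Blend 3 wins overall — the comparison reverses. The synthetic mix's plots skew toward silt, which has a lower base rate.

No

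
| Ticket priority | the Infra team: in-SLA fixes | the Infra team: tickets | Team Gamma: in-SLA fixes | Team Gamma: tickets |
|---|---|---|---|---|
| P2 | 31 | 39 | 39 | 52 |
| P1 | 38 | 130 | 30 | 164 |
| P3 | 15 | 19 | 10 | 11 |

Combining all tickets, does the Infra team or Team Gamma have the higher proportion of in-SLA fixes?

the Infra team

P2: the Infra team 31/39 = 79.5%, Team Gamma 39/52 = 75.0% → the Infra team
P1: the Infra team 38/130 = 29.2%, Team Gamma 30/164 = 18.3% → the Infra team
P3: the Infra team 15/19 = 78.9%, Team Gamma 10/11 = 90.9% → Team Gamma
Overall: the Infra team 84/188 = 44.7%, Team Gamma 79/227 = 34.8% → the Infra team
(Neither sweeps every ticket group, but the Infra team has the higher pooled rate.)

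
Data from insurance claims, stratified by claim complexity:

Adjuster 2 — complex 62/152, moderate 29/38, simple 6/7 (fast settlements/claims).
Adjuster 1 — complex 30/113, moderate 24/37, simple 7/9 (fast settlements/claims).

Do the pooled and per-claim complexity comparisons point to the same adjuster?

Complex: Adjuster 2 62/152 = 40.8%, Adjuster 1 30/113 = 26.5% → Adjuster 2
Moderate: Adjuster 2 29/38 = 76.3%, Adjuster 1 24/37 = 64.9% → Adjuster 2
Simple: Adjuster 2 6/7 = 85.7%, Adjuster 1 7/9 = 77.8% → Adjuster 2
Overall: Adjuster 2 97/197 = 49.2%, Adjuster 1 61/159 = 38.4% → Adjuster 2
Adjuster 2 wins overall and in every claim group — no reversal.

Yes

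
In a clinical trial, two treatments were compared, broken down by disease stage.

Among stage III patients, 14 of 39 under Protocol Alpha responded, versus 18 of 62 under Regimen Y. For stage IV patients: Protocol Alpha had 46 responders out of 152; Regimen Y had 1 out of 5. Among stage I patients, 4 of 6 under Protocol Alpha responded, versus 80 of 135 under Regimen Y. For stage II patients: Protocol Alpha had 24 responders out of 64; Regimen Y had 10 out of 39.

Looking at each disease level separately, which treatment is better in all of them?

Stage III: Protocol Alpha 14/39 = 35.9%, Regimen Y 18/62 = 29.0% → Protocol Alpha
Stage IV: Protocol Alpha 46/152 = 30.3%, Regimen Y 1/5 = 20.0% → Protocol Alpha
Stage I: Protocol Alpha 4/6 = 66.7%, Regimen Y 80/135 = 59.3% → Protocol Alpha
Stage II: Protocol Alpha 24/64 = 37.5%, Regimen Y 10/39 = 25.6% → Protocol Alpha
Protocol Alpha has the higher rate in all 4 groups.

Protocol Alpha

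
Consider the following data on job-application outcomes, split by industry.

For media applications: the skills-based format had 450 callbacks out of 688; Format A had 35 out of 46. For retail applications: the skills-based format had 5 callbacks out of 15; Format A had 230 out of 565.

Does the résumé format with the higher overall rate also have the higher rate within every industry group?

Media: the skills-based format 450/688 = 65.4%, Format A 35/46 = 76.1% → Format A
Retail: the skills-based format 5/15 = 33.3%, Format A 230/565 = 40.7% → Format A
Overall: the skills-based format 455/703 = 64.7%, Format A 265/611 = 43.4% → the skills-based format
Format A wins each industry group but the skills-based format wins overall — the comparison reverses. Format A's applications skew toward retail, which has a lower base rate.

No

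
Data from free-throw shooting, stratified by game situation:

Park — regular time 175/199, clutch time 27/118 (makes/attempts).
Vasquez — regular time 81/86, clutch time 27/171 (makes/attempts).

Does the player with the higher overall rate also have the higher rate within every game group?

No

Regular time: Park 175/199 = 87.9%, Vasquez 81/86 = 94.2% → Vasquez
Clutch time: Park 27/118 = 22.9%, Vasquez 27/171 = 15.8% → Park
Overall: Park 202/317 = 63.7%, Vasquez 108/257 = 42.0% → Park
Neither sweeps: Park wins 1 of 2 groups, Vasquez wins 1. Park wins overall but not every group — no Simpson reversal.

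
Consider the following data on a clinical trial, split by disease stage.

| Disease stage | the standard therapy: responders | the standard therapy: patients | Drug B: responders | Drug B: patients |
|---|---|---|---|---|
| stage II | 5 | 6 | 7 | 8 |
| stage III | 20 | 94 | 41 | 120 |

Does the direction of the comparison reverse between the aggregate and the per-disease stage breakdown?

Stage II: the standard therapy 5/6 = 83.3%, Drug B 7/8 = 87.5% → Drug B
Stage III: the standard therapy 20/94 = 21.3%, Drug B 41/120 = 34.2% → Drug B
Overall: the standard therapy 25/100 = 25.0%, Drug B 48/128 = 37.5% → Drug B
Drug B wins overall and in every disease group — no reversal.

No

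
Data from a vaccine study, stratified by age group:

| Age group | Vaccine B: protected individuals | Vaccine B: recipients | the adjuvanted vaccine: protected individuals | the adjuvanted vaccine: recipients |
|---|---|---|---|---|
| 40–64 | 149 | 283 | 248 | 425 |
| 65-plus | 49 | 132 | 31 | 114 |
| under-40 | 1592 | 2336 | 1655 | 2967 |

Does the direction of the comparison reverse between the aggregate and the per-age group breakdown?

40–64: Vaccine B 149/283 = 52.7%, the adjuvanted vaccine 248/425 = 58.4% → the adjuvanted vaccine
65-plus: Vaccine B 49/132 = 37.1%, the adjuvanted vaccine 31/114 = 27.2% → Vaccine B
Under-40: Vaccine B 1592/2336 = 68.2%, the adjuvanted vaccine 1655/2967 = 55.8% → Vaccine B
Overall: Vaccine B 1790/2751 = 65.1%, the adjuvanted vaccine 1934/3506 = 55.2% → Vaccine B
Neither sweeps: Vaccine B wins 2 of 3 groups, the adjuvanted vaccine wins 1. Vaccine B wins overall but not every group — no Simpson reversal.

No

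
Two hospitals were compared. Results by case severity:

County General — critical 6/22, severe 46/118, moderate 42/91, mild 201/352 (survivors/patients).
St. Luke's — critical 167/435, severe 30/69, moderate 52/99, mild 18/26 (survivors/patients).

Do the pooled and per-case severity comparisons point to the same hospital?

No

Critical: County General 6/22 = 27.3%, St. Luke's 167/435 = 38.4% → St. Luke's
Severe: County General 46/118 = 39.0%, St. Luke's 30/69 = 43.5% → St. Luke's
Moderate: County General 42/91 = 46.2%, St. Luke's 52/99 = 52.5% → St. Luke's
Mild: County General 201/352 = 57.1%, St. Luke's 18/26 = 69.2% → St. Luke's
Overall: County General 295/583 = 50.6%, St. Luke's 267/629 = 42.4% → County General
St. Luke's wins each case group but County General wins overall — the comparison reverses. St. Luke's's patients skew toward critical, which has a lower base rate.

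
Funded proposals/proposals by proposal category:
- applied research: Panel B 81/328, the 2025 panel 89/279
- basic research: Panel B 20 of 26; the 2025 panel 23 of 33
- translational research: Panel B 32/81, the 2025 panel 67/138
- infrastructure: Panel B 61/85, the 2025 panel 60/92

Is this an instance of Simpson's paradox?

Applied research: Panel B 81/328 = 24.7%, the 2025 panel 89/279 = 31.9% → the 2025 panel
Basic research: Panel B 20/26 = 76.9%, the 2025 panel 23/33 = 69.7% → Panel B
Translational research: Panel B 32/81 = 39.5%, the 2025 panel 67/138 = 48.6% → the 2025 panel
Infrastructure: Panel B 61/85 = 71.8%, the 2025 panel 60/92 = 65.2% → Panel B
Overall: Panel B 194/520 = 37.3%, the 2025 panel 239/542 = 44.1% → the 2025 panel
Neither sweeps: Panel B wins 2 of 4 groups, the 2025 panel wins 2. The 2025 panel wins overall but not every group — no Simpson reversal.

No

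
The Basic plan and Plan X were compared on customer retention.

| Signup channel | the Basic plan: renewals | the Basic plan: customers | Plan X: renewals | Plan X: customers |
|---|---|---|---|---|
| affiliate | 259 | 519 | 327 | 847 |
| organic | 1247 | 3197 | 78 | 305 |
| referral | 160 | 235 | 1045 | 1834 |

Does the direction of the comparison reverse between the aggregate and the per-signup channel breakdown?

Yes

Affiliate: the Basic plan 259/519 = 49.9%, Plan X 327/847 = 38.6% → the Basic plan
Organic: the Basic plan 1247/3197 = 39.0%, Plan X 78/305 = 25.6% → the Basic plan
Referral: the Basic plan 160/235 = 68.1%, Plan X 1045/1834 = 57.0% → the Basic plan
Overall: the Basic plan 1666/3951 = 42.2%, Plan X 1450/2986 = 48.6% → Plan X
The Basic plan wins each signup group but Plan X wins overall — the comparison reverses. The Basic plan's customers skew toward organic, which has a lower base rate.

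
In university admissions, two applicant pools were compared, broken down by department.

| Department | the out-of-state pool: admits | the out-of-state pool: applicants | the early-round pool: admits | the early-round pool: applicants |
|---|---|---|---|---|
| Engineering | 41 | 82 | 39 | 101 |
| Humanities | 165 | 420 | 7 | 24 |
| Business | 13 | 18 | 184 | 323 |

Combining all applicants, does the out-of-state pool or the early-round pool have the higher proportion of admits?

Engineering: the out-of-state pool 41/82 = 50.0%, the early-round pool 39/101 = 38.6% → the out-of-state pool
Humanities: the out-of-state pool 165/420 = 39.3%, the early-round pool 7/24 = 29.2% → the out-of-state pool
Business: the out-of-state pool 13/18 = 72.2%, the early-round pool 184/323 = 57.0% → the out-of-state pool
Overall: the out-of-state pool 219/520 = 42.1%, the early-round pool 230/448 = 51.3% → the early-round pool
(The out-of-state pool wins every department group but the early-round pool wins overall — the out-of-state pool's applicants skew toward the low-rate Humanities group.)

the early-round pool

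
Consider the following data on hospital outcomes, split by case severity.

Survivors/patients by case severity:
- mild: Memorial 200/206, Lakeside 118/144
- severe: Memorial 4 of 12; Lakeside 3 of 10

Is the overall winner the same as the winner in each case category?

Yes

Mild: Memorial 200/206 = 97.1%, Lakeside 118/144 = 81.9% → Memorial
Severe: Memorial 4/12 = 33.3%, Lakeside 3/10 = 30.0% → Memorial
Overall: Memorial 204/218 = 93.6%, Lakeside 121/154 = 78.6% → Memorial
Memorial wins overall and in every case group — no reversal.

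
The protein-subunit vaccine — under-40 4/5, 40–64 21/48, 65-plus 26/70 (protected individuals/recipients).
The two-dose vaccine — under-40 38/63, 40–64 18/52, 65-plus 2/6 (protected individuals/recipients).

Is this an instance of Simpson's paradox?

Yes

Under-40: the protein-subunit vaccine 4/5 = 80.0%, the two-dose vaccine 38/63 = 60.3% → the protein-subunit vaccine
40–64: the protein-subunit vaccine 21/48 = 43.8%, the two-dose vaccine 18/52 = 34.6% → the protein-subunit vaccine
65-plus: the protein-subunit vaccine 26/70 = 37.1%, the two-dose vaccine 2/6 = 33.3% → the protein-subunit vaccine
Overall: the protein-subunit vaccine 51/123 = 41.5%, the two-dose vaccine 58/121 = 47.9% → the two-dose vaccine
The protein-subunit vaccine wins each age group but the two-dose vaccine wins overall — the comparison reverses. The protein-subunit vaccine's recipients skew toward 65-plus, which has a lower base rate.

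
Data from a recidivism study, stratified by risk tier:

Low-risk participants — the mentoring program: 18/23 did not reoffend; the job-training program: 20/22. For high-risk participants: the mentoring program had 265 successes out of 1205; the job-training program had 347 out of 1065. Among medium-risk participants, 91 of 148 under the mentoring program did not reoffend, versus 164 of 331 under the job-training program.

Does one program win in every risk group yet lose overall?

Low-risk: the mentoring program 18/23 = 78.3%, the job-training program 20/22 = 90.9% → the job-training program
High-risk: the mentoring program 265/1205 = 22.0%, the job-training program 347/1065 = 32.6% → the job-training program
Medium-risk: the mentoring program 91/148 = 61.5%, the job-training program 164/331 = 49.5% → the mentoring program
Overall: the mentoring program 374/1376 = 27.2%, the job-training program 531/1418 = 37.4% → the job-training program
Neither sweeps: the mentoring program wins 1 of 3 groups, the job-training program wins 2. The job-training program wins overall but not every group — no Simpson reversal.

No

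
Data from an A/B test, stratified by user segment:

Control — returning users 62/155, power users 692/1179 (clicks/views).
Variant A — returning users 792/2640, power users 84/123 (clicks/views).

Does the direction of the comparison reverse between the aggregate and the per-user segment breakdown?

No

Returning users: Control 62/155 = 40.0%, Variant A 792/2640 = 30.0% → Control
Power users: Control 692/1179 = 58.7%, Variant A 84/123 = 68.3% → Variant A
Overall: Control 754/1334 = 56.5%, Variant A 876/2763 = 31.7% → Control
Neither sweeps: Control wins 1 of 2 groups, Variant A wins 1. Control wins overall but not every group — no Simpson reversal.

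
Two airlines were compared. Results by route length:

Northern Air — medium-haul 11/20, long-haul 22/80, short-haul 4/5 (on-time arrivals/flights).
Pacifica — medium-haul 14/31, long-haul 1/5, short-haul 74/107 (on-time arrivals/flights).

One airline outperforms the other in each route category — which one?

Northern Air

Medium-haul: Northern Air 11/20 = 55.0%, Pacifica 14/31 = 45.2% → Northern Air
Long-haul: Northern Air 22/80 = 27.5%, Pacifica 1/5 = 20.0% → Northern Air
Short-haul: Northern Air 4/5 = 80.0%, Pacifica 74/107 = 69.2% → Northern Air
Northern Air has the higher rate in all 3 groups.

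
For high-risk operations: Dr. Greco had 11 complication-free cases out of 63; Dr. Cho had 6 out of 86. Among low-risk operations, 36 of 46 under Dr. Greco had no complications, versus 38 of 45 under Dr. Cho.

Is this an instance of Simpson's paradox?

No

High-risk: Dr. Greco 11/63 = 17.5%, Dr. Cho 6/86 = 7.0% → Dr. Greco
Low-risk: Dr. Greco 36/46 = 78.3%, Dr. Cho 38/45 = 84.4% → Dr. Cho
Overall: Dr. Greco 47/109 = 43.1%, Dr. Cho 44/131 = 33.6% → Dr. Greco
Neither sweeps: Dr. Greco wins 1 of 2 groups, Dr. Cho wins 1. Dr. Greco wins overall but not every group — no Simpson reversal.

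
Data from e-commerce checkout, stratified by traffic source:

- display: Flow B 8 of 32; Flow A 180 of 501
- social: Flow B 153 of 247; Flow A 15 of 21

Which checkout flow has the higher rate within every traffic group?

Display: Flow B 8/32 = 25.0%, Flow A 180/501 = 35.9% → Flow A
Social: Flow B 153/247 = 61.9%, Flow A 15/21 = 71.4% → Flow A
Flow A has the higher rate in both groups.

Flow A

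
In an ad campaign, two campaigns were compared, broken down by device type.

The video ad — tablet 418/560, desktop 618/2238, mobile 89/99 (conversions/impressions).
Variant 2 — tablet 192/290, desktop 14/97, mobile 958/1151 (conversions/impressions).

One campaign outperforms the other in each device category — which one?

the video ad

Tablet: the video ad 418/560 = 74.6%, Variant 2 192/290 = 66.2% → the video ad
Desktop: the video ad 618/2238 = 27.6%, Variant 2 14/97 = 14.4% → the video ad
Mobile: the video ad 89/99 = 89.9%, Variant 2 958/1151 = 83.2% → the video ad
The video ad has the higher rate in all 3 groups.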